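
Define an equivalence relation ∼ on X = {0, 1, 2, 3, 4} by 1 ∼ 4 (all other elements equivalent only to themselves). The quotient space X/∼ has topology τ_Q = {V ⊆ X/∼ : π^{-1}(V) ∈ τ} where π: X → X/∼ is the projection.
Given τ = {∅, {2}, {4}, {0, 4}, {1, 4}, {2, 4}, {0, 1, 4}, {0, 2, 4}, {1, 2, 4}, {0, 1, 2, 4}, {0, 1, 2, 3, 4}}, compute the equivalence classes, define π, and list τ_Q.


X/∼ = {[0], [1=4], [2], [3]}; |τ_Q| = 7.

Equivalence classes: [0], [1=4], [2], [3].
Quotient map π: X → X/∼ sends 0 ↦ [0], 1 ↦ [1=4], 2 ↦ [2], 3 ↦ [3], 4 ↦ [1=4].
For each subset V ⊆ X/∼, compute π^{-1}(V) ⊆ X and check whether π^{-1}(V) ∈ τ. V is open in τ_Q iff π^{-1}(V) ∈ τ.
  V = {}: π^{-1}(V) = ∅ ∈ τ ✓.
  V = {[0]}: π^{-1}(V) = {0} ∉ τ ✗.
  V = {[1=4]}: π^{-1}(V) = {1, 4} ∈ τ ✓.
  V = {[0], [1=4]}: π^{-1}(V) = {0, 1, 4} ∈ τ ✓.
  V = {[2]}: π^{-1}(V) = {2} ∈ τ ✓.
  V = {[0], [2]}: π^{-1}(V) = {0, 2} ∉ τ ✗.
  V = {[1=4], [2]}: π^{-1}(V) = {1, 2, 4} ∈ τ ✓.
  V = {[0], [1=4], [2]}: π^{-1}(V) = {0, 1, 2, 4} ∈ τ ✓.
  V = {[3]}: π^{-1}(V) = {3} ∉ τ ✗.
  V = {[0], [3]}: π^{-1}(V) = {0, 3} ∉ τ ✗.
  V = {[1=4], [3]}: π^{-1}(V) = {1, 3, 4} ∉ τ ✗.
  V = {[0], [1=4], [3]}: π^{-1}(V) = {0, 1, 3, 4} ∉ τ ✗.
  V = {[2], [3]}: π^{-1}(V) = {2, 3} ∉ τ ✗.
  V = {[0], [2], [3]}: π^{-1}(V) = {0, 2, 3} ∉ τ ✗.
  V = {[1=4], [2], [3]}: π^{-1}(V) = {1, 2, 3, 4} ∉ τ ✗.
  V = {[0], [1=4], [2], [3]}: π^{-1}(V) = {0, 1, 2, 3, 4} ∈ τ ✓.
Open sets in the quotient: τ_Q = {{}, {[1=4]}, {[0], [1=4]}, {[2]}, {[1=4], [2]}, {[0], [1=4], [2]}, {[0], [1=4], [2], [3]}} (7 elements).


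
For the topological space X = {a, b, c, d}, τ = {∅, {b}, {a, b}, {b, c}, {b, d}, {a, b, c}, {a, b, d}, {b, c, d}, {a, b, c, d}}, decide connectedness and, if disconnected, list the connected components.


(X, τ) is connected.

Find clopen sets (U ∈ τ with X ∖ U ∈ τ):
  U = ∅, X ∖ U = {a, b, c, d} — both open, so U is clopen.
  U = {a, b, c, d}, X ∖ U = ∅ — both open, so U is clopen.
Only trivial clopens (∅ and X) exist, so (X, τ) is connected.
Compute connected components by grouping points that agree on all clopens:
  component: {a, b, c, d}


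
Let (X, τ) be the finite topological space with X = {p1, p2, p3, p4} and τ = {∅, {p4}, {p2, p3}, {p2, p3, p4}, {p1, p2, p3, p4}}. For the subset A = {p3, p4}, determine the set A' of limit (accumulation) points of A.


A' = {p1, p2}

For each x ∈ X, list the open sets U ∈ τ with x ∈ U, then check whether U ∩ (A ∖ {x}) ≠ ∅ for every such U.
  x = p1: opens ∋ x are {p1, p2, p3, p4}; each meets A ∖ {p1}, so x IS a limit point.
  x = p2: opens ∋ x are {p2, p3}, {p2, p3, p4}, {p1, p2, p3, p4}; each meets A ∖ {p2}, so x IS a limit point.
  x = p3: open {p2, p3} ∋ x has {p2, p3} ∩ (A ∖ {p3}) = ∅, so x is NOT a limit point.
  x = p4: open {p4} ∋ x has {p4} ∩ (A ∖ {p4}) = ∅, so x is NOT a limit point.
Collecting: A' = {p1, p2}.


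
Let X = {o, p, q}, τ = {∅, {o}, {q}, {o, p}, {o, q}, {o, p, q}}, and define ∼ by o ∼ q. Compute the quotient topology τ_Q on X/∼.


X/∼ = {[o=q], [p]}; |τ_Q| = 3.

Equivalence classes: [o=q], [p].
Quotient map π: X → X/∼ sends o ↦ [o=q], p ↦ [p], q ↦ [o=q].
For each subset V ⊆ X/∼, compute π^{-1}(V) ⊆ X and check whether π^{-1}(V) ∈ τ. V is open in τ_Q iff π^{-1}(V) ∈ τ.
  V = {}: π^{-1}(V) = ∅ ∈ τ ✓.
  V = {[o=q]}: π^{-1}(V) = {o, q} ∈ τ ✓.
  V = {[p]}: π^{-1}(V) = {p} ∉ τ ✗.
  V = {[o=q], [p]}: π^{-1}(V) = {o, p, q} ∈ τ ✓.
Open sets in the quotient: τ_Q = {{}, {[o=q]}, {[o=q], [p]}} (3 elements).


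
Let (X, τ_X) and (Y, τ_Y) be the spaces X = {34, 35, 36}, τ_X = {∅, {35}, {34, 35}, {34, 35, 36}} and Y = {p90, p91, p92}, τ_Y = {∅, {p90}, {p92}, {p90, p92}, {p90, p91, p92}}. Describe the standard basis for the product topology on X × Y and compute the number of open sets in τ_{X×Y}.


Basis B = {∅ × ∅, {35} × {p90}, {35} × {p92}, {34, 35} × {p90}, {34, 35} × {p92}, {35} × {p90, p92}, {34, 35, 36} × {p90}, {34, 35, 36} × {p92}, {35} × {p90, p91, p92}, {34, 35} × {p90, p92}, {34, 35} × {p90, p91, p92}, {34, 35, 36} × {p90, p92}, {34, 35, 36} × {p90, p91, p92}}; |τ_{X×Y}| = 30.

Enumerate products U × V with U ∈ τ_X, V ∈ τ_Y (deduplicated):
  ∅ × ∅ = {} (∅)
  {35} × {p90} = {(35,p90)}
  {35} × {p92} = {(35,p92)}
  {34, 35} × {p90} = {(34,p90), (35,p90)}
  {34, 35} × {p92} = {(34,p92), (35,p92)}
  {35} × {p90, p92} = {(35,p90), (35,p92)}
  {34, 35, 36} × {p90} = {(34,p90), (35,p90), (36,p90)}
  {34, 35, 36} × {p92} = {(34,p92), (35,p92), (36,p92)}
  {35} × {p90, p91, p92} = {(35,p90), (35,p91), (35,p92)}
  {34, 35} × {p90, p92} = {(34,p90), (34,p92), (35,p90), (35,p92)}
  {34, 35} × {p90, p91, p92} = {(34,p90), (34,p91), (34,p92), (35,p90), (35,p91), (35,p92)}
  {34, 35, 36} × {p90, p92} = {(34,p90), (34,p92), (35,p90), (35,p92), (36,p90), (36,p92)}
  {34, 35, 36} × {p90, p91, p92} = {(34,p90), (34,p91), (34,p92), (35,p90), (35,p91), (35,p92), (36,p90), (36,p91), (36,p92)}
These 13 distinct sets form the basis B.
Close under arbitrary unions to get τ_{X×Y}; counting gives |τ_{X×Y}| = 30.


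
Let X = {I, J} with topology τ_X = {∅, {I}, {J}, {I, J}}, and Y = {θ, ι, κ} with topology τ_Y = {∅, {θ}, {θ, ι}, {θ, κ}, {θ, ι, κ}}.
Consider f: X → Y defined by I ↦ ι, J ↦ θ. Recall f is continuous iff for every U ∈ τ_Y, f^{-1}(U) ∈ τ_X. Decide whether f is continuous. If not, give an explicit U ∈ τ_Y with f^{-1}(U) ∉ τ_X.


f IS continuous.

Compute f^{-1}(U) for each U ∈ τ_Y:
  U = ∅: f^{-1}(U) = ∅ ∈ τ_X ✓.
  U = {θ}: f^{-1}(U) = {J} ∈ τ_X ✓.
  U = {θ, ι}: f^{-1}(U) = {I, J} ∈ τ_X ✓.
  U = {θ, κ}: f^{-1}(U) = {J} ∈ τ_X ✓.
  U = {θ, ι, κ}: f^{-1}(U) = {I, J} ∈ τ_X ✓.
Every preimage lies in τ_X, so f IS continuous.


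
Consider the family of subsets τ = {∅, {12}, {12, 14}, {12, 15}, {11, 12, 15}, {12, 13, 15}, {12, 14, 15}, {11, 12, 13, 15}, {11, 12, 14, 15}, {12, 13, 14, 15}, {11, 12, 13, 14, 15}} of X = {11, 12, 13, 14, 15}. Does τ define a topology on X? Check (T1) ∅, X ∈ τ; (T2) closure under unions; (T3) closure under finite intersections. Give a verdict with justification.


τ IS a topology on X.

Axiom (T1): ∅ ∈ τ? Yes; X ∈ τ? Yes.
Axiom (T2/T3): check pairwise unions and intersections of members of τ.
All pairwise intersections and unions checked — each lies in τ. Therefore τ satisfies (T1), (T2), (T3): it IS a topology on X.


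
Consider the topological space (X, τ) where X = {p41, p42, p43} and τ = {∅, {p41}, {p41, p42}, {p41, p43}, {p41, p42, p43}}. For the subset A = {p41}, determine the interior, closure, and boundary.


int(A) = {p41}, cl(A) = {p41, p42, p43}, ∂A = {p42, p43}.

Closed sets in (X, τ) are complements of opens:
  closed(X, τ) = {∅, {p42}, {p43}, {p42, p43}, {p41, p42, p43}}.
int(A) = ⋃ {U ∈ τ : U ⊆ A}. Opens contained in A: ∅, {p41}.
Taking the union of these: int(A) = {p41}.
cl(A) = ⋂ {C closed : A ⊆ C}. Closed sets containing A: {p41, p42, p43}.
Intersecting these: cl(A) = {p41, p42, p43}.
∂A = cl(A) ∖ int(A) = {p41, p42, p43} ∖ {p41} = {p42, p43}.


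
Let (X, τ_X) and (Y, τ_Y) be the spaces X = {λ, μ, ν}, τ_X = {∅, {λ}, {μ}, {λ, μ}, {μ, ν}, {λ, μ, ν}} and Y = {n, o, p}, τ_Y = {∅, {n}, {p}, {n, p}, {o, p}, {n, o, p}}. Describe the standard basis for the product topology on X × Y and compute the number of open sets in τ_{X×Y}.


Basis B = {∅ × ∅, {λ} × {n}, {λ} × {p}, {μ} × {n}, {μ} × {p}, {λ} × {n, p}, {λ, μ} × {n}, {λ} × {o, p}, {λ, μ} × {p}, {μ} × {n, p}, {μ, ν} × {n}, {μ} × {o, p}, {μ, ν} × {p}, {λ} × {n, o, p}, {λ, μ, ν} × {n}, {λ, μ, ν} × {p}, {μ} × {n, o, p}, {λ, μ} × {n, p}, {λ, μ} × {o, p}, {μ, ν} × {n, p}, {μ, ν} × {o, p}, {λ, μ} × {n, o, p}, {λ, μ, ν} × {n, p}, {λ, μ, ν} × {o, p}, {μ, ν} × {n, o, p}, {λ, μ, ν} × {n, o, p}}; |τ_{X×Y}| = 108.

Enumerate products U × V with U ∈ τ_X, V ∈ τ_Y (deduplicated):
  ∅ × ∅ = {} (∅)
  {λ} × {n} = {(λ,n)}
  {λ} × {p} = {(λ,p)}
  {μ} × {n} = {(μ,n)}
  {μ} × {p} = {(μ,p)}
  {λ} × {n, p} = {(λ,n), (λ,p)}
  {λ, μ} × {n} = {(λ,n), (μ,n)}
  {λ} × {o, p} = {(λ,o), (λ,p)}
  {λ, μ} × {p} = {(λ,p), (μ,p)}
  {μ} × {n, p} = {(μ,n), (μ,p)}
  {μ, ν} × {n} = {(μ,n), (ν,n)}
  {μ} × {o, p} = {(μ,o), (μ,p)}
  {μ, ν} × {p} = {(μ,p), (ν,p)}
  {λ} × {n, o, p} = {(λ,n), (λ,o), (λ,p)}
  {λ, μ, ν} × {n} = {(λ,n), (μ,n), (ν,n)}
  {λ, μ, ν} × {p} = {(λ,p), (μ,p), (ν,p)}
  {μ} × {n, o, p} = {(μ,n), (μ,o), (μ,p)}
  {λ, μ} × {n, p} = {(λ,n), (λ,p), (μ,n), (μ,p)}
  {λ, μ} × {o, p} = {(λ,o), (λ,p), (μ,o), (μ,p)}
  {μ, ν} × {n, p} = {(μ,n), (μ,p), (ν,n), (ν,p)}
  {μ, ν} × {o, p} = {(μ,o), (μ,p), (ν,o), (ν,p)}
  {λ, μ} × {n, o, p} = {(λ,n), (λ,o), (λ,p), (μ,n), (μ,o), (μ,p)}
  {λ, μ, ν} × {n, p} = {(λ,n), (λ,p), (μ,n), (μ,p), (ν,n), (ν,p)}
  {λ, μ, ν} × {o, p} = {(λ,o), (λ,p), (μ,o), (μ,p), (ν,o), (ν,p)}
  {μ, ν} × {n, o, p} = {(μ,n), (μ,o), (μ,p), (ν,n), (ν,o), (ν,p)}
  {λ, μ, ν} × {n, o, p} = {(λ,n), (λ,o), (λ,p), (μ,n), (μ,o), (μ,p), (ν,n), (ν,o), (ν,p)}
These 26 distinct sets form the basis B.
Close under arbitrary unions to get τ_{X×Y}; counting gives |τ_{X×Y}| = 108.


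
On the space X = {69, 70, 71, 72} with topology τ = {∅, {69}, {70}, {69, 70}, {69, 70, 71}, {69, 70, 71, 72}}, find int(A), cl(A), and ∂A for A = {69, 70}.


int(A) = {69, 70}, cl(A) = {69, 70, 71, 72}, ∂A = {71, 72}.

Closed sets in (X, τ) are complements of opens:
  closed(X, τ) = {∅, {72}, {71, 72}, {69, 71, 72}, {70, 71, 72}, {69, 70, 71, 72}}.
int(A) = ⋃ {U ∈ τ : U ⊆ A}. Opens contained in A: ∅, {69}, {70}, {69, 70}.
Taking the union of these: int(A) = {69, 70}.
cl(A) = ⋂ {C closed : A ⊆ C}. Closed sets containing A: {69, 70, 71, 72}.
Intersecting these: cl(A) = {69, 70, 71, 72}.
∂A = cl(A) ∖ int(A) = {69, 70, 71, 72} ∖ {69, 70} = {71, 72}.


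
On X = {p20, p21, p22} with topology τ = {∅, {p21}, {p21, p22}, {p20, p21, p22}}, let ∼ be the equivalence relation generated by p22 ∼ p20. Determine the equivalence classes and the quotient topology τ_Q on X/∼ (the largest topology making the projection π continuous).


X/∼ = {[p20=p22], [p21]}; |τ_Q| = 3.

Equivalence classes: [p20=p22], [p21].
Quotient map π: X → X/∼ sends p20 ↦ [p20=p22], p21 ↦ [p21], p22 ↦ [p20=p22].
For each subset V ⊆ X/∼, compute π^{-1}(V) ⊆ X and check whether π^{-1}(V) ∈ τ. V is open in τ_Q iff π^{-1}(V) ∈ τ.
  V = {}: π^{-1}(V) = ∅ ∈ τ ✓.
  V = {[p20=p22]}: π^{-1}(V) = {p20, p22} ∉ τ ✗.
  V = {[p21]}: π^{-1}(V) = {p21} ∈ τ ✓.
  V = {[p20=p22], [p21]}: π^{-1}(V) = {p20, p21, p22} ∈ τ ✓.
Open sets in the quotient: τ_Q = {{}, {[p21]}, {[p20=p22], [p21]}} (3 elements).


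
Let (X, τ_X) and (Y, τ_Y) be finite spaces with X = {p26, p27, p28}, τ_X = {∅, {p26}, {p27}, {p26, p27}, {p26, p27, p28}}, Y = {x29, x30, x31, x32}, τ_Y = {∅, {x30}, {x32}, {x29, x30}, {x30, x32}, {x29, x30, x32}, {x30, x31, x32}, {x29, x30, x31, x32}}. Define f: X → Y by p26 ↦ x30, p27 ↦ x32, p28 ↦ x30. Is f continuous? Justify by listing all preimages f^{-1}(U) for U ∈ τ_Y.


f is NOT continuous.

Compute f^{-1}(U) for each U ∈ τ_Y:
  U = ∅: f^{-1}(U) = ∅ ∈ τ_X ✓.
  U = {x30}: f^{-1}(U) = {p26, p28} ∉ τ_X ✗.
  U = {x32}: f^{-1}(U) = {p27} ∈ τ_X ✓.
  U = {x29, x30}: f^{-1}(U) = {p26, p28} ∉ τ_X ✗.
  U = {x30, x32}: f^{-1}(U) = {p26, p27, p28} ∈ τ_X ✓.
  U = {x29, x30, x32}: f^{-1}(U) = {p26, p27, p28} ∈ τ_X ✓.
  U = {x30, x31, x32}: f^{-1}(U) = {p26, p27, p28} ∈ τ_X ✓.
  U = {x29, x30, x31, x32}: f^{-1}(U) = {p26, p27, p28} ∈ τ_X ✓.
Found U = {x30} with f^{-1}(U) = {p26, p28} not in τ_X. Therefore f is NOT continuous.


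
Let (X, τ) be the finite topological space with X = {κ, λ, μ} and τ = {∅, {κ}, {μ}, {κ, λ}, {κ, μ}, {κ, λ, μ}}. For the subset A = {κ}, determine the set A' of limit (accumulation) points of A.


A' = {λ}

For each x ∈ X, list the open sets U ∈ τ with x ∈ U, then check whether U ∩ (A ∖ {x}) ≠ ∅ for every such U.
  x = κ: open {κ} ∋ x has {κ} ∩ (A ∖ {κ}) = ∅, so x is NOT a limit point.
  x = λ: opens ∋ x are {κ, λ}, {κ, λ, μ}; each meets A ∖ {λ}, so x IS a limit point.
  x = μ: open {μ} ∋ x has {μ} ∩ (A ∖ {μ}) = ∅, so x is NOT a limit point.
Collecting: A' = {λ}.


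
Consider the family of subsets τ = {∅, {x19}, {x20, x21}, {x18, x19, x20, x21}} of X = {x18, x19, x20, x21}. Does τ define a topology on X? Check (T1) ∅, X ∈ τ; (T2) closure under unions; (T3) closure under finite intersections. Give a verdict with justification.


τ is NOT a topology on X.

Axiom (T1): ∅ ∈ τ? Yes; X ∈ τ? Yes.
Axiom (T2/T3): check pairwise unions and intersections of members of τ.
Counterexample for (T2): {x19} ∪ {x20, x21} = {x19, x20, x21} ∉ τ. Therefore τ is NOT a topology.


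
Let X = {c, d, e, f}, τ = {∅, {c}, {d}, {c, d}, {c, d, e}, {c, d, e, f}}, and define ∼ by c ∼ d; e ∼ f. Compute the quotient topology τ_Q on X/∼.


X/∼ = {[c=d], [e=f]}; |τ_Q| = 3.

Equivalence classes: [c=d], [e=f].
Quotient map π: X → X/∼ sends c ↦ [c=d], d ↦ [c=d], e ↦ [e=f], f ↦ [e=f].
For each subset V ⊆ X/∼, compute π^{-1}(V) ⊆ X and check whether π^{-1}(V) ∈ τ. V is open in τ_Q iff π^{-1}(V) ∈ τ.
  V = {}: π^{-1}(V) = ∅ ∈ τ ✓.
  V = {[c=d]}: π^{-1}(V) = {c, d} ∈ τ ✓.
  V = {[e=f]}: π^{-1}(V) = {e, f} ∉ τ ✗.
  V = {[c=d], [e=f]}: π^{-1}(V) = {c, d, e, f} ∈ τ ✓.
Open sets in the quotient: τ_Q = {{}, {[c=d]}, {[c=d], [e=f]}} (3 elements).


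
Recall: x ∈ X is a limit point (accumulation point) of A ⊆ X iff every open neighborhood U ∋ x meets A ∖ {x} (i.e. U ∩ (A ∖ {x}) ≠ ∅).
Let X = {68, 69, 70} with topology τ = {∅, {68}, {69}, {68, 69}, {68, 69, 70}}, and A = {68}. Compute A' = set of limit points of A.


A' = {70}

For each x ∈ X, list the open sets U ∈ τ with x ∈ U, then check whether U ∩ (A ∖ {x}) ≠ ∅ for every such U.
  x = 68: open {68} ∋ x has {68} ∩ (A ∖ {68}) = ∅, so x is NOT a limit point.
  x = 69: open {69} ∋ x has {69} ∩ (A ∖ {69}) = ∅, so x is NOT a limit point.
  x = 70: opens ∋ x are {68, 69, 70}; each meets A ∖ {70}, so x IS a limit point.
Collecting: A' = {70}.


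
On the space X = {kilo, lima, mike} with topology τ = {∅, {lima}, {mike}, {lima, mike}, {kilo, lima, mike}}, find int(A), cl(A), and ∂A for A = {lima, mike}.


int(A) = {lima, mike}, cl(A) = {kilo, lima, mike}, ∂A = {kilo}.

Closed sets in (X, τ) are complements of opens:
  closed(X, τ) = {∅, {kilo}, {kilo, lima}, {kilo, mike}, {kilo, lima, mike}}.
int(A) = ⋃ {U ∈ τ : U ⊆ A}. Opens contained in A: ∅, {lima}, {mike}, {lima, mike}.
Taking the union of these: int(A) = {lima, mike}.
cl(A) = ⋂ {C closed : A ⊆ C}. Closed sets containing A: {kilo, lima, mike}.
Intersecting these: cl(A) = {kilo, lima, mike}.
∂A = cl(A) ∖ int(A) = {kilo, lima, mike} ∖ {lima, mike} = {kilo}.


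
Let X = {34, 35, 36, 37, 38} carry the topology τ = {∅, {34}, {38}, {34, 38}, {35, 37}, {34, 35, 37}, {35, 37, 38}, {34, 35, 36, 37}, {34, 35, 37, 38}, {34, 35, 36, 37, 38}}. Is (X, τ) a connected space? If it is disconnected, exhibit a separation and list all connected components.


(X, τ) is disconnected; components = [{38}, {34, 35, 36, 37}].

Find clopen sets (U ∈ τ with X ∖ U ∈ τ):
  U = ∅, X ∖ U = {34, 35, 36, 37, 38} — both open, so U is clopen.
  U = {38}, X ∖ U = {34, 35, 36, 37} — both open, so U is clopen.
  U = {34, 35, 36, 37}, X ∖ U = {38} — both open, so U is clopen.
  U = {34, 35, 36, 37, 38}, X ∖ U = ∅ — both open, so U is clopen.
Nontrivial clopen(s) exist: e.g. {34, 35, 36, 37}. So (X, τ) is disconnected.
Compute connected components by grouping points that agree on all clopens:
  component: {38}
  component: {34, 35, 36, 37}


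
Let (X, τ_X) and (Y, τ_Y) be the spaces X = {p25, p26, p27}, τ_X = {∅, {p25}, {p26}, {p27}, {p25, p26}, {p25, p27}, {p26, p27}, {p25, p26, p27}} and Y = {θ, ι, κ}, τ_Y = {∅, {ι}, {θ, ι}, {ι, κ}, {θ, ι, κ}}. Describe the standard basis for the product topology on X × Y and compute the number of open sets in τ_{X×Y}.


Basis B = {∅ × ∅, {p25} × {ι}, {p26} × {ι}, {p27} × {ι}, {p25} × {θ, ι}, {p25} × {ι, κ}, {p25, p26} × {ι}, {p25, p27} × {ι}, {p26} × {θ, ι}, {p26} × {ι, κ}, {p26, p27} × {ι}, {p27} × {θ, ι}, {p27} × {ι, κ}, {p25} × {θ, ι, κ}, {p25, p26, p27} × {ι}, {p26} × {θ, ι, κ}, {p27} × {θ, ι, κ}, {p25, p26} × {θ, ι}, {p25, p27} × {θ, ι}, {p25, p26} × {ι, κ}, {p25, p27} × {ι, κ}, {p26, p27} × {θ, ι}, {p26, p27} × {ι, κ}, {p25, p26} × {θ, ι, κ}, {p25, p27} × {θ, ι, κ}, {p25, p26, p27} × {θ, ι}, {p25, p26, p27} × {ι, κ}, {p26, p27} × {θ, ι, κ}, {p25, p26, p27} × {θ, ι, κ}}; |τ_{X×Y}| = 125.

Enumerate products U × V with U ∈ τ_X, V ∈ τ_Y (deduplicated):
  ∅ × ∅ = {} (∅)
  {p25} × {ι} = {(p25,ι)}
  {p26} × {ι} = {(p26,ι)}
  {p27} × {ι} = {(p27,ι)}
  {p25} × {θ, ι} = {(p25,θ), (p25,ι)}
  {p25} × {ι, κ} = {(p25,ι), (p25,κ)}
  {p25, p26} × {ι} = {(p25,ι), (p26,ι)}
  {p25, p27} × {ι} = {(p25,ι), (p27,ι)}
  {p26} × {θ, ι} = {(p26,θ), (p26,ι)}
  {p26} × {ι, κ} = {(p26,ι), (p26,κ)}
  {p26, p27} × {ι} = {(p26,ι), (p27,ι)}
  {p27} × {θ, ι} = {(p27,θ), (p27,ι)}
  {p27} × {ι, κ} = {(p27,ι), (p27,κ)}
  {p25} × {θ, ι, κ} = {(p25,θ), (p25,ι), (p25,κ)}
  {p25, p26, p27} × {ι} = {(p25,ι), (p26,ι), (p27,ι)}
  {p26} × {θ, ι, κ} = {(p26,θ), (p26,ι), (p26,κ)}
  {p27} × {θ, ι, κ} = {(p27,θ), (p27,ι), (p27,κ)}
  {p25, p26} × {θ, ι} = {(p25,θ), (p25,ι), (p26,θ), (p26,ι)}
  {p25, p27} × {θ, ι} = {(p25,θ), (p25,ι), (p27,θ), (p27,ι)}
  {p25, p26} × {ι, κ} = {(p25,ι), (p25,κ), (p26,ι), (p26,κ)}
  {p25, p27} × {ι, κ} = {(p25,ι), (p25,κ), (p27,ι), (p27,κ)}
  {p26, p27} × {θ, ι} = {(p26,θ), (p26,ι), (p27,θ), (p27,ι)}
  {p26, p27} × {ι, κ} = {(p26,ι), (p26,κ), (p27,ι), (p27,κ)}
  {p25, p26} × {θ, ι, κ} = {(p25,θ), (p25,ι), (p25,κ), (p26,θ), (p26,ι), (p26,κ)}
  {p25, p27} × {θ, ι, κ} = {(p25,θ), (p25,ι), (p25,κ), (p27,θ), (p27,ι), (p27,κ)}
  {p25, p26, p27} × {θ, ι} = {(p25,θ), (p25,ι), (p26,θ), (p26,ι), (p27,θ), (p27,ι)}
  {p25, p26, p27} × {ι, κ} = {(p25,ι), (p25,κ), (p26,ι), (p26,κ), (p27,ι), (p27,κ)}
  {p26, p27} × {θ, ι, κ} = {(p26,θ), (p26,ι), (p26,κ), (p27,θ), (p27,ι), (p27,κ)}
  {p25, p26, p27} × {θ, ι, κ} = {(p25,θ), (p25,ι), (p25,κ), (p26,θ), (p26,ι), (p26,κ), (p27,θ), (p27,ι), (p27,κ)}
These 29 distinct sets form the basis B.
Close under arbitrary unions to get τ_{X×Y}; counting gives |τ_{X×Y}| = 125.


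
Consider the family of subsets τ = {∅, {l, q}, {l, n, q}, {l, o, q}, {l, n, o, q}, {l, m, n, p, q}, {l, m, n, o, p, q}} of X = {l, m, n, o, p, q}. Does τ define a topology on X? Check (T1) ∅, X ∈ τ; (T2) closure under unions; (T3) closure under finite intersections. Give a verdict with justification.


τ IS a topology on X.

Axiom (T1): ∅ ∈ τ? Yes; X ∈ τ? Yes.
Axiom (T2/T3): check pairwise unions and intersections of members of τ.
All pairwise intersections and unions checked — each lies in τ. Therefore τ satisfies (T1), (T2), (T3): it IS a topology on X.


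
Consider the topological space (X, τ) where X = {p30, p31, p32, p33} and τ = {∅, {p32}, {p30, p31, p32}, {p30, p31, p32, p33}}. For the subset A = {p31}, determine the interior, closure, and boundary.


int(A) = ∅, cl(A) = {p30, p31, p33}, ∂A = {p30, p31, p33}.

Closed sets in (X, τ) are complements of opens:
  closed(X, τ) = {∅, {p33}, {p30, p31, p33}, {p30, p31, p32, p33}}.
int(A) = ⋃ {U ∈ τ : U ⊆ A}. Opens contained in A: ∅.
Taking the union of these: int(A) = ∅.
cl(A) = ⋂ {C closed : A ⊆ C}. Closed sets containing A: {p30, p31, p33}, {p30, p31, p32, p33}.
Intersecting these: cl(A) = {p30, p31, p33}.
∂A = cl(A) ∖ int(A) = {p30, p31, p33} ∖ ∅ = {p30, p31, p33}.


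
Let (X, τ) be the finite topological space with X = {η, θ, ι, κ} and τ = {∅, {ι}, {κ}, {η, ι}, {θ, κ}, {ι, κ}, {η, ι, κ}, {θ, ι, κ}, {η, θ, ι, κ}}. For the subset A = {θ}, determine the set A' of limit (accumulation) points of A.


A' = ∅

For each x ∈ X, list the open sets U ∈ τ with x ∈ U, then check whether U ∩ (A ∖ {x}) ≠ ∅ for every such U.
  x = η: open {η, ι} ∋ x has {η, ι} ∩ (A ∖ {η}) = ∅, so x is NOT a limit point.
  x = θ: open {θ, κ} ∋ x has {θ, κ} ∩ (A ∖ {θ}) = ∅, so x is NOT a limit point.
  x = ι: open {ι} ∋ x has {ι} ∩ (A ∖ {ι}) = ∅, so x is NOT a limit point.
  x = κ: open {κ} ∋ x has {κ} ∩ (A ∖ {κ}) = ∅, so x is NOT a limit point.
Collecting: A' = ∅.


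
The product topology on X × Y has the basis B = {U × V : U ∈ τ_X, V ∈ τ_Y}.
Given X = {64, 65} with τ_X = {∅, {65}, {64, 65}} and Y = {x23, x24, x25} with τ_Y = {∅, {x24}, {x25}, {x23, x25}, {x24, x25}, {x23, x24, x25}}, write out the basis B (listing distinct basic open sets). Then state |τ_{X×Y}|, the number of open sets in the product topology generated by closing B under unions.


Basis B = {∅ × ∅, {65} × {x24}, {65} × {x25}, {64, 65} × {x24}, {64, 65} × {x25}, {65} × {x23, x25}, {65} × {x24, x25}, {65} × {x23, x24, x25}, {64, 65} × {x23, x25}, {64, 65} × {x24, x25}, {64, 65} × {x23, x24, x25}}; |τ_{X×Y}| = 18.

Enumerate products U × V with U ∈ τ_X, V ∈ τ_Y (deduplicated):
  ∅ × ∅ = {} (∅)
  {65} × {x24} = {(65,x24)}
  {65} × {x25} = {(65,x25)}
  {64, 65} × {x24} = {(64,x24), (65,x24)}
  {64, 65} × {x25} = {(64,x25), (65,x25)}
  {65} × {x23, x25} = {(65,x23), (65,x25)}
  {65} × {x24, x25} = {(65,x24), (65,x25)}
  {65} × {x23, x24, x25} = {(65,x23), (65,x24), (65,x25)}
  {64, 65} × {x23, x25} = {(64,x23), (64,x25), (65,x23), (65,x25)}
  {64, 65} × {x24, x25} = {(64,x24), (64,x25), (65,x24), (65,x25)}
  {64, 65} × {x23, x24, x25} = {(64,x23), (64,x24), (64,x25), (65,x23), (65,x24), (65,x25)}
These 11 distinct sets form the basis B.
Close under arbitrary unions to get τ_{X×Y}; counting gives |τ_{X×Y}| = 18.


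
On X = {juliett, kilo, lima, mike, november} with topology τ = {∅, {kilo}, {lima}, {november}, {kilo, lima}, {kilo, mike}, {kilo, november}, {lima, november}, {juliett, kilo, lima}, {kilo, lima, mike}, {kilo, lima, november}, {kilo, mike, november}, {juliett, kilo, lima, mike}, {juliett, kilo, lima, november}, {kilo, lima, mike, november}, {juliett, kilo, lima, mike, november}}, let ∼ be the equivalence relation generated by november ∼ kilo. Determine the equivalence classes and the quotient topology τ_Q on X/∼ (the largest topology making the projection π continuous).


X/∼ = {[juliett], [kilo=november], [lima], [mike]}; |τ_Q| = 8.

Equivalence classes: [juliett], [kilo=november], [lima], [mike].
Quotient map π: X → X/∼ sends juliett ↦ [juliett], kilo ↦ [kilo=november], lima ↦ [lima], mike ↦ [mike], november ↦ [kilo=november].
For each subset V ⊆ X/∼, compute π^{-1}(V) ⊆ X and check whether π^{-1}(V) ∈ τ. V is open in τ_Q iff π^{-1}(V) ∈ τ.
  V = {}: π^{-1}(V) = ∅ ∈ τ ✓.
  V = {[juliett]}: π^{-1}(V) = {juliett} ∉ τ ✗.
  V = {[kilo=november]}: π^{-1}(V) = {kilo, november} ∈ τ ✓.
  V = {[juliett], [kilo=november]}: π^{-1}(V) = {juliett, kilo, november} ∉ τ ✗.
  V = {[lima]}: π^{-1}(V) = {lima} ∈ τ ✓.
  V = {[juliett], [lima]}: π^{-1}(V) = {juliett, lima} ∉ τ ✗.
  V = {[kilo=november], [lima]}: π^{-1}(V) = {kilo, lima, november} ∈ τ ✓.
  V = {[juliett], [kilo=november], [lima]}: π^{-1}(V) = {juliett, kilo, lima, november} ∈ τ ✓.
  V = {[mike]}: π^{-1}(V) = {mike} ∉ τ ✗.
  V = {[juliett], [mike]}: π^{-1}(V) = {juliett, mike} ∉ τ ✗.
  V = {[kilo=november], [mike]}: π^{-1}(V) = {kilo, mike, november} ∈ τ ✓.
  V = {[juliett], [kilo=november], [mike]}: π^{-1}(V) = {juliett, kilo, mike, november} ∉ τ ✗.
  V = {[lima], [mike]}: π^{-1}(V) = {lima, mike} ∉ τ ✗.
  V = {[juliett], [lima], [mike]}: π^{-1}(V) = {juliett, lima, mike} ∉ τ ✗.
  V = {[kilo=november], [lima], [mike]}: π^{-1}(V) = {kilo, lima, mike, november} ∈ τ ✓.
  V = {[juliett], [kilo=november], [lima], [mike]}: π^{-1}(V) = {juliett, kilo, lima, mike, november} ∈ τ ✓.
Open sets in the quotient: τ_Q = {{}, {[kilo=november]}, {[lima]}, {[kilo=november], [lima]}, {[juliett], [kilo=november], [lima]}, {[kilo=november], [mike]}, {[kilo=november], [lima], [mike]}, {[juliett], [kilo=november], [lima], [mike]}} (8 elements).


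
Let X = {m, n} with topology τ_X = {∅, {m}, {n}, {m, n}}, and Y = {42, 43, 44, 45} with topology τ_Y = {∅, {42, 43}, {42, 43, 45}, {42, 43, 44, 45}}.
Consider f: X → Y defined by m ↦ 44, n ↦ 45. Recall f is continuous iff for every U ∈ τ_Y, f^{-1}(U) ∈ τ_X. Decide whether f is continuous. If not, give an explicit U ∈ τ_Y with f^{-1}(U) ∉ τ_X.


f IS continuous.

Compute f^{-1}(U) for each U ∈ τ_Y:
  U = ∅: f^{-1}(U) = ∅ ∈ τ_X ✓.
  U = {42, 43}: f^{-1}(U) = ∅ ∈ τ_X ✓.
  U = {42, 43, 45}: f^{-1}(U) = {n} ∈ τ_X ✓.
  U = {42, 43, 44, 45}: f^{-1}(U) = {m, n} ∈ τ_X ✓.
Every preimage lies in τ_X, so f IS continuous.


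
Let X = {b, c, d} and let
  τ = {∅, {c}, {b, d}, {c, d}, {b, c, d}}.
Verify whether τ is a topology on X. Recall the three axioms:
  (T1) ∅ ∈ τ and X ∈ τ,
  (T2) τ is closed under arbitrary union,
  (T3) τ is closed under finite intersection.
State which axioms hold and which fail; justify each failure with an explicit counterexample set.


τ is NOT a topology on X.

Axiom (T1): ∅ ∈ τ? Yes; X ∈ τ? Yes.
Axiom (T2/T3): check pairwise unions and intersections of members of τ.
Counterexample for (T3): {b, d} ∩ {c, d} = {d} ∉ τ. Therefore τ is NOT a topology.


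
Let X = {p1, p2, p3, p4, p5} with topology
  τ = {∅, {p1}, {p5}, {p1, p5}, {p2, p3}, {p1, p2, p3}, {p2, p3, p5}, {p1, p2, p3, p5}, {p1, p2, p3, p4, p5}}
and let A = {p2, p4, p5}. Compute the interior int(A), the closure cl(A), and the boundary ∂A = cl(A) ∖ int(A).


int(A) = {p5}, cl(A) = {p2, p3, p4, p5}, ∂A = {p2, p3, p4}.

Closed sets in (X, τ) are complements of opens:
  closed(X, τ) = {∅, {p4}, {p1, p4}, {p4, p5}, {p1, p4, p5}, {p2, p3, p4}, {p1, p2, p3, p4}, {p2, p3, p4, p5}, {p1, p2, p3, p4, p5}}.
int(A) = ⋃ {U ∈ τ : U ⊆ A}. Opens contained in A: ∅, {p5}.
Taking the union of these: int(A) = {p5}.
cl(A) = ⋂ {C closed : A ⊆ C}. Closed sets containing A: {p2, p3, p4, p5}, {p1, p2, p3, p4, p5}.
Intersecting these: cl(A) = {p2, p3, p4, p5}.
∂A = cl(A) ∖ int(A) = {p2, p3, p4, p5} ∖ {p5} = {p2, p3, p4}.


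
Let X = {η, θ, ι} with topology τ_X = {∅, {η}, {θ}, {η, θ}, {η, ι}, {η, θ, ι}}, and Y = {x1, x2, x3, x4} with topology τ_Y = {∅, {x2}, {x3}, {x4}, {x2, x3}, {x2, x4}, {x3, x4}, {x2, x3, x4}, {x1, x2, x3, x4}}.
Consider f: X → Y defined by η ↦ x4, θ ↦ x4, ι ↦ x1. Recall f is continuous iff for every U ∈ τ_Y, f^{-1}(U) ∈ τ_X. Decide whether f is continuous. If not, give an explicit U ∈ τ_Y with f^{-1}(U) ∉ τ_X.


f IS continuous.

Compute f^{-1}(U) for each U ∈ τ_Y:
  U = ∅: f^{-1}(U) = ∅ ∈ τ_X ✓.
  U = {x2}: f^{-1}(U) = ∅ ∈ τ_X ✓.
  U = {x3}: f^{-1}(U) = ∅ ∈ τ_X ✓.
  U = {x4}: f^{-1}(U) = {η, θ} ∈ τ_X ✓.
  U = {x2, x3}: f^{-1}(U) = ∅ ∈ τ_X ✓.
  U = {x2, x4}: f^{-1}(U) = {η, θ} ∈ τ_X ✓.
  U = {x3, x4}: f^{-1}(U) = {η, θ} ∈ τ_X ✓.
  U = {x2, x3, x4}: f^{-1}(U) = {η, θ} ∈ τ_X ✓.
  U = {x1, x2, x3, x4}: f^{-1}(U) = {η, θ, ι} ∈ τ_X ✓.
Every preimage lies in τ_X, so f IS continuous.


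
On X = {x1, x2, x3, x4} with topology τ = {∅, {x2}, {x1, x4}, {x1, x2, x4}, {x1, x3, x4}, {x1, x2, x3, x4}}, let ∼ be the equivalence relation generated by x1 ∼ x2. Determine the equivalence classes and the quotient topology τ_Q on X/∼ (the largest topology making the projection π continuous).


X/∼ = {[x1=x2], [x3], [x4]}; |τ_Q| = 3.

Equivalence classes: [x1=x2], [x3], [x4].
Quotient map π: X → X/∼ sends x1 ↦ [x1=x2], x2 ↦ [x1=x2], x3 ↦ [x3], x4 ↦ [x4].
For each subset V ⊆ X/∼, compute π^{-1}(V) ⊆ X and check whether π^{-1}(V) ∈ τ. V is open in τ_Q iff π^{-1}(V) ∈ τ.
  V = {}: π^{-1}(V) = ∅ ∈ τ ✓.
  V = {[x1=x2]}: π^{-1}(V) = {x1, x2} ∉ τ ✗.
  V = {[x3]}: π^{-1}(V) = {x3} ∉ τ ✗.
  V = {[x1=x2], [x3]}: π^{-1}(V) = {x1, x2, x3} ∉ τ ✗.
  V = {[x4]}: π^{-1}(V) = {x4} ∉ τ ✗.
  V = {[x1=x2], [x4]}: π^{-1}(V) = {x1, x2, x4} ∈ τ ✓.
  V = {[x3], [x4]}: π^{-1}(V) = {x3, x4} ∉ τ ✗.
  V = {[x1=x2], [x3], [x4]}: π^{-1}(V) = {x1, x2, x3, x4} ∈ τ ✓.
Open sets in the quotient: τ_Q = {{}, {[x1=x2], [x4]}, {[x1=x2], [x3], [x4]}} (3 elements).


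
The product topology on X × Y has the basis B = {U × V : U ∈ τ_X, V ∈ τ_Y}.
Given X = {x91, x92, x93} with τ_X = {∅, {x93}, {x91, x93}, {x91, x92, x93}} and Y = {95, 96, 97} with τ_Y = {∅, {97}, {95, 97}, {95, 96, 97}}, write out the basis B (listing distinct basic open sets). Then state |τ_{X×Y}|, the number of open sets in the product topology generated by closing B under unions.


Basis B = {∅ × ∅, {x93} × {97}, {x91, x93} × {97}, {x93} × {95, 97}, {x91, x92, x93} × {97}, {x93} × {95, 96, 97}, {x91, x93} × {95, 97}, {x91, x93} × {95, 96, 97}, {x91, x92, x93} × {95, 97}, {x91, x92, x93} × {95, 96, 97}}; |τ_{X×Y}| = 20.

Enumerate products U × V with U ∈ τ_X, V ∈ τ_Y (deduplicated):
  ∅ × ∅ = {} (∅)
  {x93} × {97} = {(x93,97)}
  {x91, x93} × {97} = {(x91,97), (x93,97)}
  {x93} × {95, 97} = {(x93,95), (x93,97)}
  {x91, x92, x93} × {97} = {(x91,97), (x92,97), (x93,97)}
  {x93} × {95, 96, 97} = {(x93,95), (x93,96), (x93,97)}
  {x91, x93} × {95, 97} = {(x91,95), (x91,97), (x93,95), (x93,97)}
  {x91, x93} × {95, 96, 97} = {(x91,95), (x91,96), (x91,97), (x93,95), (x93,96), (x93,97)}
  {x91, x92, x93} × {95, 97} = {(x91,95), (x91,97), (x92,95), (x92,97), (x93,95), (x93,97)}
  {x91, x92, x93} × {95, 96, 97} = {(x91,95), (x91,96), (x91,97), (x92,95), (x92,96), (x92,97), (x93,95), (x93,96), (x93,97)}
These 10 distinct sets form the basis B.
Close under arbitrary unions to get τ_{X×Y}; counting gives |τ_{X×Y}| = 20.


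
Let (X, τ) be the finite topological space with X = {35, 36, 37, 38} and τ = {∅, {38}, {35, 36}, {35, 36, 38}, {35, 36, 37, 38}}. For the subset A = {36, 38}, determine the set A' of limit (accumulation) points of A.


A' = {35, 37}

For each x ∈ X, list the open sets U ∈ τ with x ∈ U, then check whether U ∩ (A ∖ {x}) ≠ ∅ for every such U.
  x = 35: opens ∋ x are {35, 36}, {35, 36, 38}, {35, 36, 37, 38}; each meets A ∖ {35}, so x IS a limit point.
  x = 36: open {35, 36} ∋ x has {35, 36} ∩ (A ∖ {36}) = ∅, so x is NOT a limit point.
  x = 37: opens ∋ x are {35, 36, 37, 38}; each meets A ∖ {37}, so x IS a limit point.
  x = 38: open {38} ∋ x has {38} ∩ (A ∖ {38}) = ∅, so x is NOT a limit point.
Collecting: A' = {35, 37}.


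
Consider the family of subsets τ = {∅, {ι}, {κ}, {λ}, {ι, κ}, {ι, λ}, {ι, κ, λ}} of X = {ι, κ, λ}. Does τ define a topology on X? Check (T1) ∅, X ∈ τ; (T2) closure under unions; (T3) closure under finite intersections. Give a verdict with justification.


τ is NOT a topology on X.

Axiom (T1): ∅ ∈ τ? Yes; X ∈ τ? Yes.
Axiom (T2/T3): check pairwise unions and intersections of members of τ.
Counterexample for (T2): {κ} ∪ {λ} = {κ, λ} ∉ τ. Therefore τ is NOT a topology.


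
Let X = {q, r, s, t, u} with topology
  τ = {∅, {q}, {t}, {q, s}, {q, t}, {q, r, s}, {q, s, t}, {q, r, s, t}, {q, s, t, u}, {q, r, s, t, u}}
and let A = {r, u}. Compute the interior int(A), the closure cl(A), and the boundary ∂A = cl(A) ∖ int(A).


int(A) = ∅, cl(A) = {r, u}, ∂A = {r, u}.

Closed sets in (X, τ) are complements of opens:
  closed(X, τ) = {∅, {r}, {u}, {r, u}, {t, u}, {r, s, u}, {r, t, u}, {q, r, s, u}, {r, s, t, u}, {q, r, s, t, u}}.
int(A) = ⋃ {U ∈ τ : U ⊆ A}. Opens contained in A: ∅.
Taking the union of these: int(A) = ∅.
cl(A) = ⋂ {C closed : A ⊆ C}. Closed sets containing A: {r, u}, {r, s, u}, {r, t, u}, {q, r, s, u}, {r, s, t, u}, {q, r, s, t, u}.
Intersecting these: cl(A) = {r, u}.
∂A = cl(A) ∖ int(A) = {r, u} ∖ ∅ = {r, u}.


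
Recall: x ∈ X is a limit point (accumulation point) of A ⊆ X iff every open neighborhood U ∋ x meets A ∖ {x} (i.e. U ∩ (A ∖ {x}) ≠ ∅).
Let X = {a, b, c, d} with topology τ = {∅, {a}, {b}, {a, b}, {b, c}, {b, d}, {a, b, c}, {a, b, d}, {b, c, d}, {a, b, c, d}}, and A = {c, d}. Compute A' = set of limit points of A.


A' = ∅

For each x ∈ X, list the open sets U ∈ τ with x ∈ U, then check whether U ∩ (A ∖ {x}) ≠ ∅ for every such U.
  x = a: open {a} ∋ x has {a} ∩ (A ∖ {a}) = ∅, so x is NOT a limit point.
  x = b: open {b} ∋ x has {b} ∩ (A ∖ {b}) = ∅, so x is NOT a limit point.
  x = c: open {b, c} ∋ x has {b, c} ∩ (A ∖ {c}) = ∅, so x is NOT a limit point.
  x = d: open {b, d} ∋ x has {b, d} ∩ (A ∖ {d}) = ∅, so x is NOT a limit point.
Collecting: A' = ∅.


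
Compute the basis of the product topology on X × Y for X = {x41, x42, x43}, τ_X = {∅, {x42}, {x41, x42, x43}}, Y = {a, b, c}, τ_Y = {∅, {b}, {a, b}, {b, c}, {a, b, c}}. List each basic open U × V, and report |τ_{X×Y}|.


Basis B = {∅ × ∅, {x42} × {b}, {x42} × {a, b}, {x42} × {b, c}, {x41, x42, x43} × {b}, {x42} × {a, b, c}, {x41, x42, x43} × {a, b}, {x41, x42, x43} × {b, c}, {x41, x42, x43} × {a, b, c}}; |τ_{X×Y}| = 14.

Enumerate products U × V with U ∈ τ_X, V ∈ τ_Y (deduplicated):
  ∅ × ∅ = {} (∅)
  {x42} × {b} = {(x42,b)}
  {x42} × {a, b} = {(x42,a), (x42,b)}
  {x42} × {b, c} = {(x42,b), (x42,c)}
  {x41, x42, x43} × {b} = {(x41,b), (x42,b), (x43,b)}
  {x42} × {a, b, c} = {(x42,a), (x42,b), (x42,c)}
  {x41, x42, x43} × {a, b} = {(x41,a), (x41,b), (x42,a), (x42,b), (x43,a), (x43,b)}
  {x41, x42, x43} × {b, c} = {(x41,b), (x41,c), (x42,b), (x42,c), (x43,b), (x43,c)}
  {x41, x42, x43} × {a, b, c} = {(x41,a), (x41,b), (x41,c), (x42,a), (x42,b), (x42,c), (x43,a), (x43,b), (x43,c)}
These 9 distinct sets form the basis B.
Close under arbitrary unions to get τ_{X×Y}; counting gives |τ_{X×Y}| = 14.


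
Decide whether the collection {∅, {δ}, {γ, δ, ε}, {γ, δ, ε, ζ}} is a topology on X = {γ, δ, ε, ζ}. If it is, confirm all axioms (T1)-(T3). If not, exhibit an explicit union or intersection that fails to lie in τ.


τ IS a topology on X.

Axiom (T1): ∅ ∈ τ? Yes; X ∈ τ? Yes.
Axiom (T2/T3): check pairwise unions and intersections of members of τ.
All pairwise intersections and unions checked — each lies in τ. Therefore τ satisfies (T1), (T2), (T3): it IS a topology on X.


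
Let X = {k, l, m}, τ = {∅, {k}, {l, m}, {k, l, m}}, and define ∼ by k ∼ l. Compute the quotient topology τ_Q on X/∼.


X/∼ = {[k=l], [m]}; |τ_Q| = 2.

Equivalence classes: [k=l], [m].
Quotient map π: X → X/∼ sends k ↦ [k=l], l ↦ [k=l], m ↦ [m].
For each subset V ⊆ X/∼, compute π^{-1}(V) ⊆ X and check whether π^{-1}(V) ∈ τ. V is open in τ_Q iff π^{-1}(V) ∈ τ.
  V = {}: π^{-1}(V) = ∅ ∈ τ ✓.
  V = {[k=l]}: π^{-1}(V) = {k, l} ∉ τ ✗.
  V = {[m]}: π^{-1}(V) = {m} ∉ τ ✗.
  V = {[k=l], [m]}: π^{-1}(V) = {k, l, m} ∈ τ ✓.
Open sets in the quotient: τ_Q = {{}, {[k=l], [m]}} (2 elements).


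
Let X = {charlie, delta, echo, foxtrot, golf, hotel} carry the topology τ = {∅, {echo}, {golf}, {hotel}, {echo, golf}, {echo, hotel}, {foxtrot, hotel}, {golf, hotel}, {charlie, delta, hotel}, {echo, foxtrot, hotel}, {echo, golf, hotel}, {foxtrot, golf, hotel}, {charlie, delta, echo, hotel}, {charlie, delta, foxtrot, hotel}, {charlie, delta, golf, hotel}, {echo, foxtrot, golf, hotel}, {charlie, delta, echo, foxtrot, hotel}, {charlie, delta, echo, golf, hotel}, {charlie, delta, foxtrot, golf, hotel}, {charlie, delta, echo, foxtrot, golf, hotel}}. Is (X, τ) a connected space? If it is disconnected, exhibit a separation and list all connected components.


(X, τ) is disconnected; components = [{echo}, {golf}, {charlie, delta, foxtrot, hotel}].

Find clopen sets (U ∈ τ with X ∖ U ∈ τ):
  U = ∅, X ∖ U = {charlie, delta, echo, foxtrot, golf, hotel} — both open, so U is clopen.
  U = {echo}, X ∖ U = {charlie, delta, foxtrot, golf, hotel} — both open, so U is clopen.
  U = {golf}, X ∖ U = {charlie, delta, echo, foxtrot, hotel} — both open, so U is clopen.
  U = {echo, golf}, X ∖ U = {charlie, delta, foxtrot, hotel} — both open, so U is clopen.
  U = {charlie, delta, foxtrot, hotel}, X ∖ U = {echo, golf} — both open, so U is clopen.
  U = {charlie, delta, echo, foxtrot, hotel}, X ∖ U = {golf} — both open, so U is clopen.
  U = {charlie, delta, foxtrot, golf, hotel}, X ∖ U = {echo} — both open, so U is clopen.
  U = {charlie, delta, echo, foxtrot, golf, hotel}, X ∖ U = ∅ — both open, so U is clopen.
Nontrivial clopen(s) exist: e.g. {golf}. So (X, τ) is disconnected.
Compute connected components by grouping points that agree on all clopens:
  component: {echo}
  component: {golf}
  component: {charlie, delta, foxtrot, hotel}


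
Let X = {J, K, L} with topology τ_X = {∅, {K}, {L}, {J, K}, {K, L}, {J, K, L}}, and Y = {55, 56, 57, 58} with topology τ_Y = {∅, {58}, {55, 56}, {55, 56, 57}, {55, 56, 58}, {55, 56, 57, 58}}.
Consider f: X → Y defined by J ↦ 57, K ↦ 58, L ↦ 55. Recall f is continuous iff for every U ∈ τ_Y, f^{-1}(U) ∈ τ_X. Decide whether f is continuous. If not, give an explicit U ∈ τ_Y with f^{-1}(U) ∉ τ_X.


f is NOT continuous.

Compute f^{-1}(U) for each U ∈ τ_Y:
  U = ∅: f^{-1}(U) = ∅ ∈ τ_X ✓.
  U = {58}: f^{-1}(U) = {K} ∈ τ_X ✓.
  U = {55, 56}: f^{-1}(U) = {L} ∈ τ_X ✓.
  U = {55, 56, 57}: f^{-1}(U) = {J, L} ∉ τ_X ✗.
  U = {55, 56, 58}: f^{-1}(U) = {K, L} ∈ τ_X ✓.
  U = {55, 56, 57, 58}: f^{-1}(U) = {J, K, L} ∈ τ_X ✓.
Found U = {55, 56, 57} with f^{-1}(U) = {J, L} not in τ_X. Therefore f is NOT continuous.


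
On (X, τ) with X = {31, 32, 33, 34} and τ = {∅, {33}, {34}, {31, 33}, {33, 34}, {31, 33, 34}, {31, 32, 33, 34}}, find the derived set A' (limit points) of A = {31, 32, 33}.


A' = {31, 32}

For each x ∈ X, list the open sets U ∈ τ with x ∈ U, then check whether U ∩ (A ∖ {x}) ≠ ∅ for every such U.
  x = 31: opens ∋ x are {31, 33}, {31, 33, 34}, {31, 32, 33, 34}; each meets A ∖ {31}, so x IS a limit point.
  x = 32: opens ∋ x are {31, 32, 33, 34}; each meets A ∖ {32}, so x IS a limit point.
  x = 33: open {33} ∋ x has {33} ∩ (A ∖ {33}) = ∅, so x is NOT a limit point.
  x = 34: open {34} ∋ x has {34} ∩ (A ∖ {34}) = ∅, so x is NOT a limit point.
Collecting: A' = {31, 32}.


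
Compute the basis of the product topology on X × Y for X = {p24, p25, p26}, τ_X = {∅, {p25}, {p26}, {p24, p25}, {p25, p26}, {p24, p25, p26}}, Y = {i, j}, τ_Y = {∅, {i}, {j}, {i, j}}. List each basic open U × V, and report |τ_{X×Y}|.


Basis B = {∅ × ∅, {p25} × {i}, {p25} × {j}, {p26} × {i}, {p26} × {j}, {p24, p25} × {i}, {p24, p25} × {j}, {p25} × {i, j}, {p25, p26} × {i}, {p25, p26} × {j}, {p26} × {i, j}, {p24, p25, p26} × {i}, {p24, p25, p26} × {j}, {p24, p25} × {i, j}, {p25, p26} × {i, j}, {p24, p25, p26} × {i, j}}; |τ_{X×Y}| = 36.

Enumerate products U × V with U ∈ τ_X, V ∈ τ_Y (deduplicated):
  ∅ × ∅ = {} (∅)
  {p25} × {i} = {(p25,i)}
  {p25} × {j} = {(p25,j)}
  {p26} × {i} = {(p26,i)}
  {p26} × {j} = {(p26,j)}
  {p24, p25} × {i} = {(p24,i), (p25,i)}
  {p24, p25} × {j} = {(p24,j), (p25,j)}
  {p25} × {i, j} = {(p25,i), (p25,j)}
  {p25, p26} × {i} = {(p25,i), (p26,i)}
  {p25, p26} × {j} = {(p25,j), (p26,j)}
  {p26} × {i, j} = {(p26,i), (p26,j)}
  {p24, p25, p26} × {i} = {(p24,i), (p25,i), (p26,i)}
  {p24, p25, p26} × {j} = {(p24,j), (p25,j), (p26,j)}
  {p24, p25} × {i, j} = {(p24,i), (p24,j), (p25,i), (p25,j)}
  {p25, p26} × {i, j} = {(p25,i), (p25,j), (p26,i), (p26,j)}
  {p24, p25, p26} × {i, j} = {(p24,i), (p24,j), (p25,i), (p25,j), (p26,i), (p26,j)}
These 16 distinct sets form the basis B.
Close under arbitrary unions to get τ_{X×Y}; counting gives |τ_{X×Y}| = 36.
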